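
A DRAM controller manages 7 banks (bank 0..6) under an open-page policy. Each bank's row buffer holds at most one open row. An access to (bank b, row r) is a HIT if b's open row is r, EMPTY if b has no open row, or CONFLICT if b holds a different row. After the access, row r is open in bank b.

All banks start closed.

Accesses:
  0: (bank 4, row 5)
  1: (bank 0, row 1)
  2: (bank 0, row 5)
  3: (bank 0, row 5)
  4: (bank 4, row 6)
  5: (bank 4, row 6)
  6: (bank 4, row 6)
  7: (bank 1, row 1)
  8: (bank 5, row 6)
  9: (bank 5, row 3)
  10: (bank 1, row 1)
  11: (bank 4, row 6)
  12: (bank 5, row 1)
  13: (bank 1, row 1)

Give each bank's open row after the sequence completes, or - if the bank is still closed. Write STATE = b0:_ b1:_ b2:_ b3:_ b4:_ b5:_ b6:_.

STATE = b0:5 b1:1 b2:- b3:- b4:6 b5:1 b6:-

0: bank 4 row 5 — prev None → EMPTY
1: bank 0 row 1 — prev None → EMPTY
2: bank 0 row 5 — prev 1 → CONFLICT
3: bank 0 row 5 — prev 5 → HIT
4: bank 4 row 6 — prev 5 → CONFLICT
5: bank 4 row 6 — prev 6 → HIT
6: bank 4 row 6 — prev 6 → HIT
7: bank 1 row 1 — prev None → EMPTY
8: bank 5 row 6 — prev None → EMPTY
9: bank 5 row 3 — prev 6 → CONFLICT
10: bank 1 row 1 — prev 1 → HIT
11: bank 4 row 6 — prev 6 → HIT
12: bank 5 row 1 — prev 3 → CONFLICT
13: bank 1 row 1 — prev 1 → HIT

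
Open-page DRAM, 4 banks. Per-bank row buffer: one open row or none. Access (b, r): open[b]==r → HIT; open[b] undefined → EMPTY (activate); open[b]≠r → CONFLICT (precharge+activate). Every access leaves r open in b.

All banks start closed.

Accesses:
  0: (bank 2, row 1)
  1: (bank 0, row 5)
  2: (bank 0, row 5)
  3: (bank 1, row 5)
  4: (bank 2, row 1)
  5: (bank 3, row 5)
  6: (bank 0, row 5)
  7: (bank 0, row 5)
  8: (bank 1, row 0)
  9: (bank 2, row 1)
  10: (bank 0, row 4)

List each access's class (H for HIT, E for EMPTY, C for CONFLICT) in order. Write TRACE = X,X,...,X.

  [0] b2 r1: no row ⇒ E
  [1] b0 r5: no row ⇒ E
  [2] b0 r5: had r5 ⇒ H
  [3] b1 r5: no row ⇒ E
  [4] b2 r1: had r1 ⇒ H
  [5] b3 r5: no row ⇒ E
  [6] b0 r5: had r5 ⇒ H
  [7] b0 r5: had r5 ⇒ H
  [8] b1 r0: had r5 ⇒ C
  [9] b2 r1: had r1 ⇒ H
  [10] b0 r4: had r5 ⇒ C

TRACE = E,E,H,E,H,E,H,H,C,H,C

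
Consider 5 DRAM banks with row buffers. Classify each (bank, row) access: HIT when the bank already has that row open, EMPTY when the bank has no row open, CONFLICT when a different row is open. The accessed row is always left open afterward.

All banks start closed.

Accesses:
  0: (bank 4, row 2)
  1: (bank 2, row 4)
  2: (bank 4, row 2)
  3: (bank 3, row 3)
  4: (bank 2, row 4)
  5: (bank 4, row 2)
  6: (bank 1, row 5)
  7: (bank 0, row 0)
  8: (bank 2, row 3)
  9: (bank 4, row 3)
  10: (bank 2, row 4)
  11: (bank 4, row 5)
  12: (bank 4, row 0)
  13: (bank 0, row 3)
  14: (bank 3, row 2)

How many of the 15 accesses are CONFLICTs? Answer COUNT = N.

step 0: bank4 None->2 [EMPTY]
step 1: bank2 None->4 [EMPTY]
step 2: bank4 2->2 [HIT]
step 3: bank3 None->3 [EMPTY]
step 4: bank2 4->4 [HIT]
step 5: bank4 2->2 [HIT]
step 6: bank1 None->5 [EMPTY]
step 7: bank0 None->0 [EMPTY]
step 8: bank2 4->3 [CONFLICT]
step 9: bank4 2->3 [CONFLICT]
step 10: bank2 3->4 [CONFLICT]
step 11: bank4 3->5 [CONFLICT]
step 12: bank4 5->0 [CONFLICT]
step 13: bank0 0->3 [CONFLICT]
step 14: bank3 3->2 [CONFLICT]

COUNT = 7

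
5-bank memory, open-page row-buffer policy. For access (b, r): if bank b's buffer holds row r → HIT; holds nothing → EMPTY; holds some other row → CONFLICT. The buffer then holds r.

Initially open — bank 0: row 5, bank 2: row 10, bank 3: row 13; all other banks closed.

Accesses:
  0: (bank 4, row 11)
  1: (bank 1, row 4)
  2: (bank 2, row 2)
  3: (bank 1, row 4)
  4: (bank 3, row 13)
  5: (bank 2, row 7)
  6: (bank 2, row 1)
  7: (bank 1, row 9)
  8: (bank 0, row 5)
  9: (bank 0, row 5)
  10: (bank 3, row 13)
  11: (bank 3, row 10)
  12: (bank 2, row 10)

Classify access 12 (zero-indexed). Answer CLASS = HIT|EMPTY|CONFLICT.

CLASS = CONFLICT

step 0: bank4 None->11 [EMPTY]
step 1: bank1 None->4 [EMPTY]
step 2: bank2 10->2 [CONFLICT]
step 3: bank1 4->4 [HIT]
step 4: bank3 13->13 [HIT]
step 5: bank2 2->7 [CONFLICT]
step 6: bank2 7->1 [CONFLICT]
step 7: bank1 4->9 [CONFLICT]
step 8: bank0 5->5 [HIT]
step 9: bank0 5->5 [HIT]
step 10: bank3 13->13 [HIT]
step 11: bank3 13->10 [CONFLICT]
step 12: bank2 1->10 [CONFLICT]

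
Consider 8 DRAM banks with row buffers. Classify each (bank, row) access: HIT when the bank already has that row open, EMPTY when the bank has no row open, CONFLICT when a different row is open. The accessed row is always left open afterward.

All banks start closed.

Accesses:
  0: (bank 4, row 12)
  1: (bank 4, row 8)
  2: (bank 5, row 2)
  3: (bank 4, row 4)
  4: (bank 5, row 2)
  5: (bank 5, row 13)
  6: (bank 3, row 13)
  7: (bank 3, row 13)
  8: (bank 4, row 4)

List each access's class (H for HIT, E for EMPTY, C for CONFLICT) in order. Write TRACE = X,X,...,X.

TRACE = E,C,E,C,H,C,E,H,H

0: bank 4 row 12 — prev None → EMPTY
1: bank 4 row 8 — prev 12 → CONFLICT
2: bank 5 row 2 — prev None → EMPTY
3: bank 4 row 4 — prev 8 → CONFLICT
4: bank 5 row 2 — prev 2 → HIT
5: bank 5 row 13 — prev 2 → CONFLICT
6: bank 3 row 13 — prev None → EMPTY
7: bank 3 row 13 — prev 13 → HIT
8: bank 4 row 4 — prev 4 → HIT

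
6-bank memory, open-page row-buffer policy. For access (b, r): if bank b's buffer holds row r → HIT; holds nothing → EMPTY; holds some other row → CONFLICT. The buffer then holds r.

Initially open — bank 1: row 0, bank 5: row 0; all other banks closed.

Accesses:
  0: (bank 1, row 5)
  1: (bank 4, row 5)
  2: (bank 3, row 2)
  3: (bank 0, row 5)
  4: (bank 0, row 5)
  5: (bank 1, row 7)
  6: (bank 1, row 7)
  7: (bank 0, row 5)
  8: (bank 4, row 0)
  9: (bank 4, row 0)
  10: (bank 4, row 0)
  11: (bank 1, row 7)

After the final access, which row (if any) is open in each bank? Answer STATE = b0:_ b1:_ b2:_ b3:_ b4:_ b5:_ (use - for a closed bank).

step 0: bank1 0->5 [CONFLICT]
step 1: bank4 None->5 [EMPTY]
step 2: bank3 None->2 [EMPTY]
step 3: bank0 None->5 [EMPTY]
step 4: bank0 5->5 [HIT]
step 5: bank1 5->7 [CONFLICT]
step 6: bank1 7->7 [HIT]
step 7: bank0 5->5 [HIT]
step 8: bank4 5->0 [CONFLICT]
step 9: bank4 0->0 [HIT]
step 10: bank4 0->0 [HIT]
step 11: bank1 7->7 [HIT]

STATE = b0:5 b1:7 b2:- b3:2 b4:0 b5:0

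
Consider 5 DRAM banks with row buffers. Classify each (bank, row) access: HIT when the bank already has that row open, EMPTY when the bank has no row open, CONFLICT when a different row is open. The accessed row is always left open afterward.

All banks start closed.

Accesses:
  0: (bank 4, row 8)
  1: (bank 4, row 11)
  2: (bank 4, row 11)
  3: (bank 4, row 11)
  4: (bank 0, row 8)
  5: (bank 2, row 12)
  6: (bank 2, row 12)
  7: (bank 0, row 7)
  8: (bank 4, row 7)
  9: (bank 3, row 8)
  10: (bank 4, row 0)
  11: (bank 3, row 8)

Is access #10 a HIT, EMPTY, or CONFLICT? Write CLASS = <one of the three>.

#0 (4,8) E
#1 (4,11) C  (was 8)
#2 (4,11) H  (was 11)
#3 (4,11) H  (was 11)
#4 (0,8) E
#5 (2,12) E
#6 (2,12) H  (was 12)
#7 (0,7) C  (was 8)
#8 (4,7) C  (was 11)
#9 (3,8) E
#10 (4,0) C  (was 7)
#11 (3,8) H  (was 8)

CLASS = CONFLICT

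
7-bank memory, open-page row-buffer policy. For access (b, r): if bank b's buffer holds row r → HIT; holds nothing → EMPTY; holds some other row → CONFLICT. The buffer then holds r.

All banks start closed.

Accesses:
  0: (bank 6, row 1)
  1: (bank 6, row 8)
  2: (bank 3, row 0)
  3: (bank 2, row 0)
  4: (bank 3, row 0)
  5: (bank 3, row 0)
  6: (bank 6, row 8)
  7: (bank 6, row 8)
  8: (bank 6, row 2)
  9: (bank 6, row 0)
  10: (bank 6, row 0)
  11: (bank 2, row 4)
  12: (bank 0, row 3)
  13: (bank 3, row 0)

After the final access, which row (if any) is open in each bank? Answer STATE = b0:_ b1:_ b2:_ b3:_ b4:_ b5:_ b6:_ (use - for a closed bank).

  [0] b6 r1: no row ⇒ E
  [1] b6 r8: had r1 ⇒ C
  [2] b3 r0: no row ⇒ E
  [3] b2 r0: no row ⇒ E
  [4] b3 r0: had r0 ⇒ H
  [5] b3 r0: had r0 ⇒ H
  [6] b6 r8: had r8 ⇒ H
  [7] b6 r8: had r8 ⇒ H
  [8] b6 r2: had r8 ⇒ C
  [9] b6 r0: had r2 ⇒ C
  [10] b6 r0: had r0 ⇒ H
  [11] b2 r4: had r0 ⇒ C
  [12] b0 r3: no row ⇒ E
  [13] b3 r0: had r0 ⇒ H

STATE = b0:3 b1:- b2:4 b3:0 b4:- b5:- b6:0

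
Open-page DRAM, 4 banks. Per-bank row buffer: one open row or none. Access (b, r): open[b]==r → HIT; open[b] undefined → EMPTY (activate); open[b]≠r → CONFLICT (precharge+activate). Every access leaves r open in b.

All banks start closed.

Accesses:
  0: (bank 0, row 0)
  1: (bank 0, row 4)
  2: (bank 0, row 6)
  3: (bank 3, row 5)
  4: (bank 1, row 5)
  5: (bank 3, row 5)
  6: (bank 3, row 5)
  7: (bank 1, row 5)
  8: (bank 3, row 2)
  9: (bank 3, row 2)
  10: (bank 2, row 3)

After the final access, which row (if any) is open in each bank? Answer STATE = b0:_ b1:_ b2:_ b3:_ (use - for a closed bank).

STATE = b0:6 b1:5 b2:3 b3:2

  [0] b0 r0: no row ⇒ E
  [1] b0 r4: had r0 ⇒ C
  [2] b0 r6: had r4 ⇒ C
  [3] b3 r5: no row ⇒ E
  [4] b1 r5: no row ⇒ E
  [5] b3 r5: had r5 ⇒ H
  [6] b3 r5: had r5 ⇒ H
  [7] b1 r5: had r5 ⇒ H
  [8] b3 r2: had r5 ⇒ C
  [9] b3 r2: had r2 ⇒ H
  [10] b2 r3: no row ⇒ E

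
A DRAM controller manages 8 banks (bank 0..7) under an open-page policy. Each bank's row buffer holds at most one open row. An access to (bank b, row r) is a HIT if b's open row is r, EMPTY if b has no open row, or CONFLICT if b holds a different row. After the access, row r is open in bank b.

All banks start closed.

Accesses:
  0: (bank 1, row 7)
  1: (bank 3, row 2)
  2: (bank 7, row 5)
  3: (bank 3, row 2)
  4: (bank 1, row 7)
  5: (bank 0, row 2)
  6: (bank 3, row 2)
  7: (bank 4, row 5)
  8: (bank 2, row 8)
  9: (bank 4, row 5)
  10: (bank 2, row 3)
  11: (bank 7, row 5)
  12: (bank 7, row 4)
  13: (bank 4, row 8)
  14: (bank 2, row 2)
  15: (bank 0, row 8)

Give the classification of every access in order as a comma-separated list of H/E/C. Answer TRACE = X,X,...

0: bank 1 row 7 — prev None → EMPTY
1: bank 3 row 2 — prev None → EMPTY
2: bank 7 row 5 — prev None → EMPTY
3: bank 3 row 2 — prev 2 → HIT
4: bank 1 row 7 — prev 7 → HIT
5: bank 0 row 2 — prev None → EMPTY
6: bank 3 row 2 — prev 2 → HIT
7: bank 4 row 5 — prev None → EMPTY
8: bank 2 row 8 — prev None → EMPTY
9: bank 4 row 5 — prev 5 → HIT
10: bank 2 row 3 — prev 8 → CONFLICT
11: bank 7 row 5 — prev 5 → HIT
12: bank 7 row 4 — prev 5 → CONFLICT
13: bank 4 row 8 — prev 5 → CONFLICT
14: bank 2 row 2 — prev 3 → CONFLICT
15: bank 0 row 8 — prev 2 → CONFLICT

TRACE = E,E,E,H,H,E,H,E,E,H,C,H,C,C,C,C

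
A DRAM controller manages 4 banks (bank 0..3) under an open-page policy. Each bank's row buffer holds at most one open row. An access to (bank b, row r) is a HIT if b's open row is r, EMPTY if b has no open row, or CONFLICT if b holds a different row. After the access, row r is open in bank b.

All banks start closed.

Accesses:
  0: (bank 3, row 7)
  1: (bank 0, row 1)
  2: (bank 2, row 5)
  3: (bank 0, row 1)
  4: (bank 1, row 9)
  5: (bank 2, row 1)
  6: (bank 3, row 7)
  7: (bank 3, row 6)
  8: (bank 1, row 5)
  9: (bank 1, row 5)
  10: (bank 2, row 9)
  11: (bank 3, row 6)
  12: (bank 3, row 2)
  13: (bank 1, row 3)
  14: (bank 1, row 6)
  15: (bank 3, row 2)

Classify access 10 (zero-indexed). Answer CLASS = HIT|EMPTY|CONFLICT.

CLASS = CONFLICT

  [0] b3 r7: no row ⇒ E
  [1] b0 r1: no row ⇒ E
  [2] b2 r5: no row ⇒ E
  [3] b0 r1: had r1 ⇒ H
  [4] b1 r9: no row ⇒ E
  [5] b2 r1: had r5 ⇒ C
  [6] b3 r7: had r7 ⇒ H
  [7] b3 r6: had r7 ⇒ C
  [8] b1 r5: had r9 ⇒ C
  [9] b1 r5: had r5 ⇒ H
  [10] b2 r9: had r1 ⇒ C
  [11] b3 r6: had r6 ⇒ H
  [12] b3 r2: had r6 ⇒ C
  [13] b1 r3: had r5 ⇒ C
  [14] b1 r6: had r3 ⇒ C
  [15] b3 r2: had r2 ⇒ H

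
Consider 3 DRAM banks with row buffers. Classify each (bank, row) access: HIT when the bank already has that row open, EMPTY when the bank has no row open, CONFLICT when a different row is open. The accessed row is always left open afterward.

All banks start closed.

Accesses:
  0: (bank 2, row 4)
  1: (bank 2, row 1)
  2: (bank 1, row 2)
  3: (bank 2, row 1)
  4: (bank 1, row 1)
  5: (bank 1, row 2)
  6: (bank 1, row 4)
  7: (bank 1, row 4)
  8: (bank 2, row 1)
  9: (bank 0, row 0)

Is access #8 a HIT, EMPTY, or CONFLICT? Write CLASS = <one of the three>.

CLASS = HIT

step 0: bank2 None->4 [EMPTY]
step 1: bank2 4->1 [CONFLICT]
step 2: bank1 None->2 [EMPTY]
step 3: bank2 1->1 [HIT]
step 4: bank1 2->1 [CONFLICT]
step 5: bank1 1->2 [CONFLICT]
step 6: bank1 2->4 [CONFLICT]
step 7: bank1 4->4 [HIT]
step 8: bank2 1->1 [HIT]
step 9: bank0 None->0 [EMPTY]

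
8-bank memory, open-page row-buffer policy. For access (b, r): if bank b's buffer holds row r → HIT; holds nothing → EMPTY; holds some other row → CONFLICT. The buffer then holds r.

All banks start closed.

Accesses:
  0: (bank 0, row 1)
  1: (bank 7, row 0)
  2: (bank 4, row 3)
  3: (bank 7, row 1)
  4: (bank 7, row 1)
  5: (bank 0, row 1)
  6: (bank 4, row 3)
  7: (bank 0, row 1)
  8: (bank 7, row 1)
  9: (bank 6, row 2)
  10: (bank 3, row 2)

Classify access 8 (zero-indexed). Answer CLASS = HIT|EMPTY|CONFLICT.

CLASS = HIT

#0 (0,1) E
#1 (7,0) E
#2 (4,3) E
#3 (7,1) C  (was 0)
#4 (7,1) H  (was 1)
#5 (0,1) H  (was 1)
#6 (4,3) H  (was 3)
#7 (0,1) H  (was 1)
#8 (7,1) H  (was 1)
#9 (6,2) E
#10 (3,2) E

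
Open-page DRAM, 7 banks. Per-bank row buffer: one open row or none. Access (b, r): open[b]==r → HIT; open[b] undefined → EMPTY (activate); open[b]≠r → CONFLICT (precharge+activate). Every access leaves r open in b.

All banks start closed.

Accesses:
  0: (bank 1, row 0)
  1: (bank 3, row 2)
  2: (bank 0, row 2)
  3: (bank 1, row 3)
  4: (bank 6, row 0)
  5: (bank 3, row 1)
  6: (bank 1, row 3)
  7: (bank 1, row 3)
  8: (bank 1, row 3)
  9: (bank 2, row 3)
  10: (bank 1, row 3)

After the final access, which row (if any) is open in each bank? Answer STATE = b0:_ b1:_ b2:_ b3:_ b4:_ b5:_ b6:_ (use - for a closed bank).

STATE = b0:2 b1:3 b2:3 b3:1 b4:- b5:- b6:0

step 0: bank1 None->0 [EMPTY]
step 1: bank3 None->2 [EMPTY]
step 2: bank0 None->2 [EMPTY]
step 3: bank1 0->3 [CONFLICT]
step 4: bank6 None->0 [EMPTY]
step 5: bank3 2->1 [CONFLICT]
step 6: bank1 3->3 [HIT]
step 7: bank1 3->3 [HIT]
step 8: bank1 3->3 [HIT]
step 9: bank2 None->3 [EMPTY]
step 10: bank1 3->3 [HIT]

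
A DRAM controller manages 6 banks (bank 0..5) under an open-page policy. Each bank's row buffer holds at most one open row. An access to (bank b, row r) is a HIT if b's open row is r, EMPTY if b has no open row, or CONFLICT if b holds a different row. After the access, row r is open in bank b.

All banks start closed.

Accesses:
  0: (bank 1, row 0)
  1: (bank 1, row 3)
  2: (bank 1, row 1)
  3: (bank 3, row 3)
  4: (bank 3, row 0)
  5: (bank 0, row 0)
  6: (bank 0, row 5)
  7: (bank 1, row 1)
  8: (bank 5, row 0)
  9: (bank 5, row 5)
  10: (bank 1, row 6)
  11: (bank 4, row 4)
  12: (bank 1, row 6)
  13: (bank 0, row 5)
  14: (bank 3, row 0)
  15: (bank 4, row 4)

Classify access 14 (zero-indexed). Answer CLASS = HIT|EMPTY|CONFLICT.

CLASS = HIT

0: bank 1 row 0 — prev None → EMPTY
1: bank 1 row 3 — prev 0 → CONFLICT
2: bank 1 row 1 — prev 3 → CONFLICT
3: bank 3 row 3 — prev None → EMPTY
4: bank 3 row 0 — prev 3 → CONFLICT
5: bank 0 row 0 — prev None → EMPTY
6: bank 0 row 5 — prev 0 → CONFLICT
7: bank 1 row 1 — prev 1 → HIT
8: bank 5 row 0 — prev None → EMPTY
9: bank 5 row 5 — prev 0 → CONFLICT
10: bank 1 row 6 — prev 1 → CONFLICT
11: bank 4 row 4 — prev None → EMPTY
12: bank 1 row 6 — prev 6 → HIT
13: bank 0 row 5 — prev 5 → HIT
14: bank 3 row 0 — prev 0 → HIT
15: bank 4 row 4 — prev 4 → HIT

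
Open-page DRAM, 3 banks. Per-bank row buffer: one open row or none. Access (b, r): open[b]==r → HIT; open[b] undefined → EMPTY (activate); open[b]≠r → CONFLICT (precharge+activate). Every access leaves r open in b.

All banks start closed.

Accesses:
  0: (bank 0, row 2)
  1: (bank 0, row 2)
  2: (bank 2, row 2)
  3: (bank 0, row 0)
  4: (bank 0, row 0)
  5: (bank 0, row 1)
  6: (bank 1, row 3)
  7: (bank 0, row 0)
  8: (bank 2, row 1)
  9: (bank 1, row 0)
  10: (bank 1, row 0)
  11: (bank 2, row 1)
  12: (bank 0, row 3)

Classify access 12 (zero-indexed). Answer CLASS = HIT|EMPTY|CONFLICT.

step 0: bank0 None->2 [EMPTY]
step 1: bank0 2->2 [HIT]
step 2: bank2 None->2 [EMPTY]
step 3: bank0 2->0 [CONFLICT]
step 4: bank0 0->0 [HIT]
step 5: bank0 0->1 [CONFLICT]
step 6: bank1 None->3 [EMPTY]
step 7: bank0 1->0 [CONFLICT]
step 8: bank2 2->1 [CONFLICT]
step 9: bank1 3->0 [CONFLICT]
step 10: bank1 0->0 [HIT]
step 11: bank2 1->1 [HIT]
step 12: bank0 0->3 [CONFLICT]

CLASS = CONFLICT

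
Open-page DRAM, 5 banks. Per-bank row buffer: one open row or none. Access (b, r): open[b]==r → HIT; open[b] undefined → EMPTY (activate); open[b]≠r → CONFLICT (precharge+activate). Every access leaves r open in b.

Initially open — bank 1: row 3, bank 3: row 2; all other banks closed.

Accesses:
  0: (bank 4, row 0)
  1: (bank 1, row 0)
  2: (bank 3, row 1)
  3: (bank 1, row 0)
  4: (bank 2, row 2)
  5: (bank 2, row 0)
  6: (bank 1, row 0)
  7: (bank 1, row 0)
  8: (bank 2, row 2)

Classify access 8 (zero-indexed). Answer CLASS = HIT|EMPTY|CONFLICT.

0: bank 4 row 0 — prev None → EMPTY
1: bank 1 row 0 — prev 3 → CONFLICT
2: bank 3 row 1 — prev 2 → CONFLICT
3: bank 1 row 0 — prev 0 → HIT
4: bank 2 row 2 — prev None → EMPTY
5: bank 2 row 0 — prev 2 → CONFLICT
6: bank 1 row 0 — prev 0 → HIT
7: bank 1 row 0 — prev 0 → HIT
8: bank 2 row 2 — prev 0 → CONFLICT

CLASS = CONFLICT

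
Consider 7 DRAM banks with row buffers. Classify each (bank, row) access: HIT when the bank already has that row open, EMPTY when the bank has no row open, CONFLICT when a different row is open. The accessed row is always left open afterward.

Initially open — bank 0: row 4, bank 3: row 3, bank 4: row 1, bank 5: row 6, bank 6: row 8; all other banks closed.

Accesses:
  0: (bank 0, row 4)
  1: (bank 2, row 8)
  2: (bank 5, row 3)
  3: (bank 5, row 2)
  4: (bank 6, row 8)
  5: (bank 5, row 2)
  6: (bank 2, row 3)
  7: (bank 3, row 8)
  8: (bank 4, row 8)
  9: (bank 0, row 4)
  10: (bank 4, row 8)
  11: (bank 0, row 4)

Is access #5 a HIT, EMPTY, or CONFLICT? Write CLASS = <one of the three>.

step 0: bank0 4->4 [HIT]
step 1: bank2 None->8 [EMPTY]
step 2: bank5 6->3 [CONFLICT]
step 3: bank5 3->2 [CONFLICT]
step 4: bank6 8->8 [HIT]
step 5: bank5 2->2 [HIT]
step 6: bank2 8->3 [CONFLICT]
step 7: bank3 3->8 [CONFLICT]
step 8: bank4 1->8 [CONFLICT]
step 9: bank0 4->4 [HIT]
step 10: bank4 8->8 [HIT]
step 11: bank0 4->4 [HIT]

CLASS = HIT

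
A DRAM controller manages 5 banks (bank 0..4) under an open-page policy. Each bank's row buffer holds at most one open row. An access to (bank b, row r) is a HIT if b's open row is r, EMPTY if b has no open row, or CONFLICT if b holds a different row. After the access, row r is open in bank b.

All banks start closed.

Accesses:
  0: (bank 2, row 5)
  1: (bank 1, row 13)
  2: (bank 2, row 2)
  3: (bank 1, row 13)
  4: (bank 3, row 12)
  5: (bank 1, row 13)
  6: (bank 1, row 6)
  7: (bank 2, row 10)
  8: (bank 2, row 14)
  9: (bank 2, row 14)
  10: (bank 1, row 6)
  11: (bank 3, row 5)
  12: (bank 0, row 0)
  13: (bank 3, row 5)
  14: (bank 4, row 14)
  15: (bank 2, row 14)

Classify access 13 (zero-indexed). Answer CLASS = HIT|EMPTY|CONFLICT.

CLASS = HIT

step 0: bank2 None->5 [EMPTY]
step 1: bank1 None->13 [EMPTY]
step 2: bank2 5->2 [CONFLICT]
step 3: bank1 13->13 [HIT]
step 4: bank3 None->12 [EMPTY]
step 5: bank1 13->13 [HIT]
step 6: bank1 13->6 [CONFLICT]
step 7: bank2 2->10 [CONFLICT]
step 8: bank2 10->14 [CONFLICT]
step 9: bank2 14->14 [HIT]
step 10: bank1 6->6 [HIT]
step 11: bank3 12->5 [CONFLICT]
step 12: bank0 None->0 [EMPTY]
step 13: bank3 5->5 [HIT]
step 14: bank4 None->14 [EMPTY]
step 15: bank2 14->14 [HIT]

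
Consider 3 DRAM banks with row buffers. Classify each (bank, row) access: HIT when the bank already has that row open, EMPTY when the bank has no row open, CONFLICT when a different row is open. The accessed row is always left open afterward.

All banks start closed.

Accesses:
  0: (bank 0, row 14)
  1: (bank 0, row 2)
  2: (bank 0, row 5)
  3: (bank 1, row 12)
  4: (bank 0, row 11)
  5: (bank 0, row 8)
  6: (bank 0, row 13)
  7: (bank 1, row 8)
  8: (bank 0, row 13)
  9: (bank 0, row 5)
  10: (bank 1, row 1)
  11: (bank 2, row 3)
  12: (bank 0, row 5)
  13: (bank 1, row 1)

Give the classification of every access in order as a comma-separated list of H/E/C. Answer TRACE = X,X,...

0: bank 0 row 14 — prev None → EMPTY
1: bank 0 row 2 — prev 14 → CONFLICT
2: bank 0 row 5 — prev 2 → CONFLICT
3: bank 1 row 12 — prev None → EMPTY
4: bank 0 row 11 — prev 5 → CONFLICT
5: bank 0 row 8 — prev 11 → CONFLICT
6: bank 0 row 13 — prev 8 → CONFLICT
7: bank 1 row 8 — prev 12 → CONFLICT
8: bank 0 row 13 — prev 13 → HIT
9: bank 0 row 5 — prev 13 → CONFLICT
10: bank 1 row 1 — prev 8 → CONFLICT
11: bank 2 row 3 — prev None → EMPTY
12: bank 0 row 5 — prev 5 → HIT
13: bank 1 row 1 — prev 1 → HIT

TRACE = E,C,C,E,C,C,C,C,H,C,C,E,H,H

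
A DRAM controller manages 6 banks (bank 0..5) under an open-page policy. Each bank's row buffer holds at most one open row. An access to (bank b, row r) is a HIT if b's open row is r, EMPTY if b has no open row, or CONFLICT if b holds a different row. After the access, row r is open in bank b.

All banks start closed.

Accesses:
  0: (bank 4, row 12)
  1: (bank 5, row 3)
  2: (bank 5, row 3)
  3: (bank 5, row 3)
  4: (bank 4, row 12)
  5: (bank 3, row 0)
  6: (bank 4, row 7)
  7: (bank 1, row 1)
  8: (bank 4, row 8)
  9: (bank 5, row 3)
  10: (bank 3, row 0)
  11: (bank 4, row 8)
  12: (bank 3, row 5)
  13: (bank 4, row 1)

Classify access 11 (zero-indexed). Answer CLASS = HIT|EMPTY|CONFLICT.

CLASS = HIT

#0 (4,12) E
#1 (5,3) E
#2 (5,3) H  (was 3)
#3 (5,3) H  (was 3)
#4 (4,12) H  (was 12)
#5 (3,0) E
#6 (4,7) C  (was 12)
#7 (1,1) E
#8 (4,8) C  (was 7)
#9 (5,3) H  (was 3)
#10 (3,0) H  (was 0)
#11 (4,8) H  (was 8)
#12 (3,5) C  (was 0)
#13 (4,1) C  (was 8)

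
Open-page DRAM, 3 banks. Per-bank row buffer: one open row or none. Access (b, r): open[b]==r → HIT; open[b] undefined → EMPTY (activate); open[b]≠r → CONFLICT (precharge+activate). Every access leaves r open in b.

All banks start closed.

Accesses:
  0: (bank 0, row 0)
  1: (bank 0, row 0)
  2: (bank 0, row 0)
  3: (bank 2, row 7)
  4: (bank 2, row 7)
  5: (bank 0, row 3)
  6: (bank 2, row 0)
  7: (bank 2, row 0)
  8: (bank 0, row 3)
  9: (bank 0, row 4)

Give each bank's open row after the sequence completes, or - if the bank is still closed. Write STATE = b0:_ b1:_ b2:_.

step 0: bank0 None->0 [EMPTY]
step 1: bank0 0->0 [HIT]
step 2: bank0 0->0 [HIT]
step 3: bank2 None->7 [EMPTY]
step 4: bank2 7->7 [HIT]
step 5: bank0 0->3 [CONFLICT]
step 6: bank2 7->0 [CONFLICT]
step 7: bank2 0->0 [HIT]
step 8: bank0 3->3 [HIT]
step 9: bank0 3->4 [CONFLICT]

STATE = b0:4 b1:- b2:0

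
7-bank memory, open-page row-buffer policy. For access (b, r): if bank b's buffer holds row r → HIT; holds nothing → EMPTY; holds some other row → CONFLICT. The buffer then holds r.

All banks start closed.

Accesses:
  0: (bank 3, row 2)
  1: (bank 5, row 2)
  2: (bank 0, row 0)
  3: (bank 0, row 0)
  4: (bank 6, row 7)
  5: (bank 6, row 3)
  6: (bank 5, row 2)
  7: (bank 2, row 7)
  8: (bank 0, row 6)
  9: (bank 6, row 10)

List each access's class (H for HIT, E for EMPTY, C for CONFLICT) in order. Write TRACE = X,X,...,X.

TRACE = E,E,E,H,E,C,H,E,C,C

  [0] b3 r2: no row ⇒ E
  [1] b5 r2: no row ⇒ E
  [2] b0 r0: no row ⇒ E
  [3] b0 r0: had r0 ⇒ H
  [4] b6 r7: no row ⇒ E
  [5] b6 r3: had r7 ⇒ C
  [6] b5 r2: had r2 ⇒ H
  [7] b2 r7: no row ⇒ E
  [8] b0 r6: had r0 ⇒ C
  [9] b6 r10: had r3 ⇒ C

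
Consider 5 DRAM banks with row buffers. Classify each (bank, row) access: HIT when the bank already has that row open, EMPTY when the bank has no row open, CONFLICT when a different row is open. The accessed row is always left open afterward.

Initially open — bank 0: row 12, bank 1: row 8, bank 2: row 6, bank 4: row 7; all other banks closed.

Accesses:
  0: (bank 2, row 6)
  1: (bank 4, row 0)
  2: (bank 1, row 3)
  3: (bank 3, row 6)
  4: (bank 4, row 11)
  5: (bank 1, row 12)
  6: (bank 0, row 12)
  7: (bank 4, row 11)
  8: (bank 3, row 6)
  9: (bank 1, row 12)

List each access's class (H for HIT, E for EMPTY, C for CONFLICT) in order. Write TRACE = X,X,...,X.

TRACE = H,C,C,E,C,C,H,H,H,H

#0 (2,6) H  (was 6)
#1 (4,0) C  (was 7)
#2 (1,3) C  (was 8)
#3 (3,6) E
#4 (4,11) C  (was 0)
#5 (1,12) C  (was 3)
#6 (0,12) H  (was 12)
#7 (4,11) H  (was 11)
#8 (3,6) H  (was 6)
#9 (1,12) H  (was 12)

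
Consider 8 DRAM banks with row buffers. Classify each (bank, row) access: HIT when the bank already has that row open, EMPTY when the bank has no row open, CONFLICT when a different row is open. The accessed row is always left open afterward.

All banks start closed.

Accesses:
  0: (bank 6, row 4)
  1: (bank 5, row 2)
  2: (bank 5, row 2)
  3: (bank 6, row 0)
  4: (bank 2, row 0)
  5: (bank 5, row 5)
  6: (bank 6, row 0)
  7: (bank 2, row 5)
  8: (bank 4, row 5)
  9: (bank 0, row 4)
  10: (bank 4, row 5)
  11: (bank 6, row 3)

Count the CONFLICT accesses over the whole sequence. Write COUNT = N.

COUNT = 4

0: bank 6 row 4 — prev None → EMPTY
1: bank 5 row 2 — prev None → EMPTY
2: bank 5 row 2 — prev 2 → HIT
3: bank 6 row 0 — prev 4 → CONFLICT
4: bank 2 row 0 — prev None → EMPTY
5: bank 5 row 5 — prev 2 → CONFLICT
6: bank 6 row 0 — prev 0 → HIT
7: bank 2 row 5 — prev 0 → CONFLICT
8: bank 4 row 5 — prev None → EMPTY
9: bank 0 row 4 — prev None → EMPTY
10: bank 4 row 5 — prev 5 → HIT
11: bank 6 row 3 — prev 0 → CONFLICT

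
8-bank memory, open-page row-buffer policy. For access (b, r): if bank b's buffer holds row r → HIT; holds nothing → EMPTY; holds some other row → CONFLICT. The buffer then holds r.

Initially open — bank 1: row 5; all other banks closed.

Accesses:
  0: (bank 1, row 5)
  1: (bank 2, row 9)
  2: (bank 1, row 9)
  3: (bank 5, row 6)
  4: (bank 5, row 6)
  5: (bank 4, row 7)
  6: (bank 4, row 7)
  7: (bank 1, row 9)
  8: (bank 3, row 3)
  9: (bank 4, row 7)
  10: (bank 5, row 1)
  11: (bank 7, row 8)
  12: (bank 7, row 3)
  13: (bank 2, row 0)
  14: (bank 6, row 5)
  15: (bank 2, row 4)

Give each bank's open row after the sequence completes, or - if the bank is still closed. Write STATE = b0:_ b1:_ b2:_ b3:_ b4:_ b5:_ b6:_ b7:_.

STATE = b0:- b1:9 b2:4 b3:3 b4:7 b5:1 b6:5 b7:3

step 0: bank1 5->5 [HIT]
step 1: bank2 None->9 [EMPTY]
step 2: bank1 5->9 [CONFLICT]
step 3: bank5 None->6 [EMPTY]
step 4: bank5 6->6 [HIT]
step 5: bank4 None->7 [EMPTY]
step 6: bank4 7->7 [HIT]
step 7: bank1 9->9 [HIT]
step 8: bank3 None->3 [EMPTY]
step 9: bank4 7->7 [HIT]
step 10: bank5 6->1 [CONFLICT]
step 11: bank7 None->8 [EMPTY]
step 12: bank7 8->3 [CONFLICT]
step 13: bank2 9->0 [CONFLICT]
step 14: bank6 None->5 [EMPTY]
step 15: bank2 0->4 [CONFLICT]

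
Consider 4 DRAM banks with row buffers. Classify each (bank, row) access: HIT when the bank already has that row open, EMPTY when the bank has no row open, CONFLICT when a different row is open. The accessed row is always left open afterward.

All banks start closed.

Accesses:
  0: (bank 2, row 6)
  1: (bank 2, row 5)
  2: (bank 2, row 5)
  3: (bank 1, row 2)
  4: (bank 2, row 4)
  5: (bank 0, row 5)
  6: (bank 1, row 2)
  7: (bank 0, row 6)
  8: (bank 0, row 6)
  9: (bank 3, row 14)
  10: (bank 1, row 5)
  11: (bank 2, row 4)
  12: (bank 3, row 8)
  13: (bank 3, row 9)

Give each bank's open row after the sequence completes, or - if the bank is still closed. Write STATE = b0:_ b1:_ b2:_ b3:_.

0: bank 2 row 6 — prev None → EMPTY
1: bank 2 row 5 — prev 6 → CONFLICT
2: bank 2 row 5 — prev 5 → HIT
3: bank 1 row 2 — prev None → EMPTY
4: bank 2 row 4 — prev 5 → CONFLICT
5: bank 0 row 5 — prev None → EMPTY
6: bank 1 row 2 — prev 2 → HIT
7: bank 0 row 6 — prev 5 → CONFLICT
8: bank 0 row 6 — prev 6 → HIT
9: bank 3 row 14 — prev None → EMPTY
10: bank 1 row 5 — prev 2 → CONFLICT
11: bank 2 row 4 — prev 4 → HIT
12: bank 3 row 8 — prev 14 → CONFLICT
13: bank 3 row 9 — prev 8 → CONFLICT

STATE = b0:6 b1:5 b2:4 b3:9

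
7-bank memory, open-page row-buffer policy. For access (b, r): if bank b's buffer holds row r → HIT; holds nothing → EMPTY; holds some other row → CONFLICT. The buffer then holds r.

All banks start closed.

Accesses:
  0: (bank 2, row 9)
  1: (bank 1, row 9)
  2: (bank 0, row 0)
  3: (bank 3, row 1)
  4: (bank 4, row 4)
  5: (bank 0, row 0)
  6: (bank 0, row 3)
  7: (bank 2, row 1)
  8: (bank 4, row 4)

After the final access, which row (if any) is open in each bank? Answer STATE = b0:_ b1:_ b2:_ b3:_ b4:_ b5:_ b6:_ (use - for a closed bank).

STATE = b0:3 b1:9 b2:1 b3:1 b4:4 b5:- b6:-

#0 (2,9) E
#1 (1,9) E
#2 (0,0) E
#3 (3,1) E
#4 (4,4) E
#5 (0,0) H  (was 0)
#6 (0,3) C  (was 0)
#7 (2,1) C  (was 9)
#8 (4,4) H  (was 4)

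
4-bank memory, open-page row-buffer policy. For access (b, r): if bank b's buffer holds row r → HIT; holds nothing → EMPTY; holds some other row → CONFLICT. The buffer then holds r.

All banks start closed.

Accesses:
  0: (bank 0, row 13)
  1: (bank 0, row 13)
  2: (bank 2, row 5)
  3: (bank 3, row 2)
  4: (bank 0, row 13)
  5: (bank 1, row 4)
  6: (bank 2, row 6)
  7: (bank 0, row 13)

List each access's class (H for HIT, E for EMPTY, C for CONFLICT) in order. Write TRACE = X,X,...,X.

step 0: bank0 None->13 [EMPTY]
step 1: bank0 13->13 [HIT]
step 2: bank2 None->5 [EMPTY]
step 3: bank3 None->2 [EMPTY]
step 4: bank0 13->13 [HIT]
step 5: bank1 None->4 [EMPTY]
step 6: bank2 5->6 [CONFLICT]
step 7: bank0 13->13 [HIT]

TRACE = E,H,E,E,H,E,C,H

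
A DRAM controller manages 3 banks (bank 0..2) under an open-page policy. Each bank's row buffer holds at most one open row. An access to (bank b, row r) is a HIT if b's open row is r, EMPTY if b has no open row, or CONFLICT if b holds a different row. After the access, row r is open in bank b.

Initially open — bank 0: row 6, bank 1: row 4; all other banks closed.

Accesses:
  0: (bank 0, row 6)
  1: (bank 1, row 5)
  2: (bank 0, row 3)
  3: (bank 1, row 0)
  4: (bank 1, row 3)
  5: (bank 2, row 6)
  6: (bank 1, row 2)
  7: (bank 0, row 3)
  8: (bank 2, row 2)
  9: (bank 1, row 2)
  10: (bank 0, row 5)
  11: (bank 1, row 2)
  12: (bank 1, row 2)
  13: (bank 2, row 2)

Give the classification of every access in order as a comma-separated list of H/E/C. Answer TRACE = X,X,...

  [0] b0 r6: had r6 ⇒ H
  [1] b1 r5: had r4 ⇒ C
  [2] b0 r3: had r6 ⇒ C
  [3] b1 r0: had r5 ⇒ C
  [4] b1 r3: had r0 ⇒ C
  [5] b2 r6: no row ⇒ E
  [6] b1 r2: had r3 ⇒ C
  [7] b0 r3: had r3 ⇒ H
  [8] b2 r2: had r6 ⇒ C
  [9] b1 r2: had r2 ⇒ H
  [10] b0 r5: had r3 ⇒ C
  [11] b1 r2: had r2 ⇒ H
  [12] b1 r2: had r2 ⇒ H
  [13] b2 r2: had r2 ⇒ H

TRACE = H,C,C,C,C,E,C,H,C,H,C,H,H,H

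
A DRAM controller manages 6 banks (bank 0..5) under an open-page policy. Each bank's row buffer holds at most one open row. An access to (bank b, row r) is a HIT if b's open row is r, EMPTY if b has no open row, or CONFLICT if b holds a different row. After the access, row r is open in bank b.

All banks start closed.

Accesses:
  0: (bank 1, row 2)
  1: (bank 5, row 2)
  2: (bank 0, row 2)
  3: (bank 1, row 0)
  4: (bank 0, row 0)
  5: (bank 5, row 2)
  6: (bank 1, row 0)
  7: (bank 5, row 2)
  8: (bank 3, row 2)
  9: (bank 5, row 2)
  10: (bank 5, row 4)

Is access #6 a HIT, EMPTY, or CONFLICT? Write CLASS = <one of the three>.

CLASS = HIT

0: bank 1 row 2 — prev None → EMPTY
1: bank 5 row 2 — prev None → EMPTY
2: bank 0 row 2 — prev None → EMPTY
3: bank 1 row 0 — prev 2 → CONFLICT
4: bank 0 row 0 — prev 2 → CONFLICT
5: bank 5 row 2 — prev 2 → HIT
6: bank 1 row 0 — prev 0 → HIT
7: bank 5 row 2 — prev 2 → HIT
8: bank 3 row 2 — prev None → EMPTY
9: bank 5 row 2 — prev 2 → HIT
10: bank 5 row 4 — prev 2 → CONFLICT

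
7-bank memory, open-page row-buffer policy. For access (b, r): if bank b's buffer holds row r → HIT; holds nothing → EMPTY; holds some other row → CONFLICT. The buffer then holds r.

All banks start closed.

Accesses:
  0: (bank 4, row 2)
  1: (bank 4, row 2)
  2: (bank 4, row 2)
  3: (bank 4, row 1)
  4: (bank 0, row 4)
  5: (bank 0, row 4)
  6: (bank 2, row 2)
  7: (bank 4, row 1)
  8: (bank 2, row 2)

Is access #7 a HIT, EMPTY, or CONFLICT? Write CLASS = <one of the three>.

CLASS = HIT

0: bank 4 row 2 — prev None → EMPTY
1: bank 4 row 2 — prev 2 → HIT
2: bank 4 row 2 — prev 2 → HIT
3: bank 4 row 1 — prev 2 → CONFLICT
4: bank 0 row 4 — prev None → EMPTY
5: bank 0 row 4 — prev 4 → HIT
6: bank 2 row 2 — prev None → EMPTY
7: bank 4 row 1 — prev 1 → HIT
8: bank 2 row 2 — prev 2 → HIT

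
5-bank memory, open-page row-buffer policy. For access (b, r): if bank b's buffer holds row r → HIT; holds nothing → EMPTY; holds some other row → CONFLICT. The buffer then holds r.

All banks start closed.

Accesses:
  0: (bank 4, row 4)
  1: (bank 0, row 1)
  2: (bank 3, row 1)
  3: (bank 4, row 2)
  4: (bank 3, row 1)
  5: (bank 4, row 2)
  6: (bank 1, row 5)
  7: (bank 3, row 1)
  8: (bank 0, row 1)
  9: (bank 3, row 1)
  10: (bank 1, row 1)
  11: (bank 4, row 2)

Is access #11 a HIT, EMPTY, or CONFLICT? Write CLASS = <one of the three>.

#0 (4,4) E
#1 (0,1) E
#2 (3,1) E
#3 (4,2) C  (was 4)
#4 (3,1) H  (was 1)
#5 (4,2) H  (was 2)
#6 (1,5) E
#7 (3,1) H  (was 1)
#8 (0,1) H  (was 1)
#9 (3,1) H  (was 1)
#10 (1,1) C  (was 5)
#11 (4,2) H  (was 2)

CLASS = HIT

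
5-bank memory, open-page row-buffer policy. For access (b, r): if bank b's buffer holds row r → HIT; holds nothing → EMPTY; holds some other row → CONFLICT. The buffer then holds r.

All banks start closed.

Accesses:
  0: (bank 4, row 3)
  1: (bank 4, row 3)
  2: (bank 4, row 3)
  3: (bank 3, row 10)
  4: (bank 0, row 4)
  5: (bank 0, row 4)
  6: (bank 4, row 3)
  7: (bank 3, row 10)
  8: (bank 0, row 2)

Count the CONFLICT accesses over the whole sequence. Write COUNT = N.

COUNT = 1

step 0: bank4 None->3 [EMPTY]
step 1: bank4 3->3 [HIT]
step 2: bank4 3->3 [HIT]
step 3: bank3 None->10 [EMPTY]
step 4: bank0 None->4 [EMPTY]
step 5: bank0 4->4 [HIT]
step 6: bank4 3->3 [HIT]
step 7: bank3 10->10 [HIT]
step 8: bank0 4->2 [CONFLICT]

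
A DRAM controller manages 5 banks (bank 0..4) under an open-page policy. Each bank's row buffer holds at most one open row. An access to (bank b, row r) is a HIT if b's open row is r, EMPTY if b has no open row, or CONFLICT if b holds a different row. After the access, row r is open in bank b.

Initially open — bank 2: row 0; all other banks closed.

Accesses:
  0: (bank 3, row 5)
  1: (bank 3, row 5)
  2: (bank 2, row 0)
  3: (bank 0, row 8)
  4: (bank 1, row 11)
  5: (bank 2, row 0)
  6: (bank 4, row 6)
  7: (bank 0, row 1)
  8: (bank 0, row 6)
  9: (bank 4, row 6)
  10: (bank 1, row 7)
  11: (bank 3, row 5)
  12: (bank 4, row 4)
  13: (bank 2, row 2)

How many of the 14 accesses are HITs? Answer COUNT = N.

#0 (3,5) E
#1 (3,5) H  (was 5)
#2 (2,0) H  (was 0)
#3 (0,8) E
#4 (1,11) E
#5 (2,0) H  (was 0)
#6 (4,6) E
#7 (0,1) C  (was 8)
#8 (0,6) C  (was 1)
#9 (4,6) H  (was 6)
#10 (1,7) C  (was 11)
#11 (3,5) H  (was 5)
#12 (4,4) C  (was 6)
#13 (2,2) C  (was 0)

COUNT = 5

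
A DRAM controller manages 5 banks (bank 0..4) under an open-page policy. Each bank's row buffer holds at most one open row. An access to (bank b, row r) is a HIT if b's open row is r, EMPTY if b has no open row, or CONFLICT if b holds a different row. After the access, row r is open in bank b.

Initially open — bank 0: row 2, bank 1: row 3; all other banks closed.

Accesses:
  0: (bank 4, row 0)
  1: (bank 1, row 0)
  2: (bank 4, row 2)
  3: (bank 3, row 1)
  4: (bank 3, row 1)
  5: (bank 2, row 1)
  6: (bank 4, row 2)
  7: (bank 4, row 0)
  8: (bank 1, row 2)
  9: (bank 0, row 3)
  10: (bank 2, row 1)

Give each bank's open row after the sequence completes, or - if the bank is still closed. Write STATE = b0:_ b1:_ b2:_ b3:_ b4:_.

STATE = b0:3 b1:2 b2:1 b3:1 b4:0

step 0: bank4 None->0 [EMPTY]
step 1: bank1 3->0 [CONFLICT]
step 2: bank4 0->2 [CONFLICT]
step 3: bank3 None->1 [EMPTY]
step 4: bank3 1->1 [HIT]
step 5: bank2 None->1 [EMPTY]
step 6: bank4 2->2 [HIT]
step 7: bank4 2->0 [CONFLICT]
step 8: bank1 0->2 [CONFLICT]
step 9: bank0 2->3 [CONFLICT]
step 10: bank2 1->1 [HIT]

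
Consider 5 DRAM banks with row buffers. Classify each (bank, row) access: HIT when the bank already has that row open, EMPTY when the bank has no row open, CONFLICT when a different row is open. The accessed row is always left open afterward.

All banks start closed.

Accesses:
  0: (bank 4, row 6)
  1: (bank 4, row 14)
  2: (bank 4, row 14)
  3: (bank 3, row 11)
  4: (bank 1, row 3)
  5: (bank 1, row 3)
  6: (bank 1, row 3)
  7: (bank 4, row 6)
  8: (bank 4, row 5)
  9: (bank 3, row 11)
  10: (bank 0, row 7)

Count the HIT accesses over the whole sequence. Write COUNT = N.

0: bank 4 row 6 — prev None → EMPTY
1: bank 4 row 14 — prev 6 → CONFLICT
2: bank 4 row 14 — prev 14 → HIT
3: bank 3 row 11 — prev None → EMPTY
4: bank 1 row 3 — prev None → EMPTY
5: bank 1 row 3 — prev 3 → HIT
6: bank 1 row 3 — prev 3 → HIT
7: bank 4 row 6 — prev 14 → CONFLICT
8: bank 4 row 5 — prev 6 → CONFLICT
9: bank 3 row 11 — prev 11 → HIT
10: bank 0 row 7 — prev None → EMPTY

COUNT = 4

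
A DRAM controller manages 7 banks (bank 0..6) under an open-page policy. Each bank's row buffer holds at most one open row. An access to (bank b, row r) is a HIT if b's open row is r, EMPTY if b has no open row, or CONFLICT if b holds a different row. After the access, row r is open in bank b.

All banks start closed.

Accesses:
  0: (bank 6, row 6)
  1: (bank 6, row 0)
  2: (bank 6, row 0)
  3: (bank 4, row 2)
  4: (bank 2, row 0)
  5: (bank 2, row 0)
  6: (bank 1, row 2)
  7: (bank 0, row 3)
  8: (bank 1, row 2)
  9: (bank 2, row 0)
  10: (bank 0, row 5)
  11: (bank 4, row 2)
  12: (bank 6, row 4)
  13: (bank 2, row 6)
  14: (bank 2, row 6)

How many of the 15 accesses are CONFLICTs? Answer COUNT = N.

COUNT = 4

0: bank 6 row 6 — prev None → EMPTY
1: bank 6 row 0 — prev 6 → CONFLICT
2: bank 6 row 0 — prev 0 → HIT
3: bank 4 row 2 — prev None → EMPTY
4: bank 2 row 0 — prev None → EMPTY
5: bank 2 row 0 — prev 0 → HIT
6: bank 1 row 2 — prev None → EMPTY
7: bank 0 row 3 — prev None → EMPTY
8: bank 1 row 2 — prev 2 → HIT
9: bank 2 row 0 — prev 0 → HIT
10: bank 0 row 5 — prev 3 → CONFLICT
11: bank 4 row 2 — prev 2 → HIT
12: bank 6 row 4 — prev 0 → CONFLICT
13: bank 2 row 6 — prev 0 → CONFLICT
14: bank 2 row 6 — prev 6 → HIT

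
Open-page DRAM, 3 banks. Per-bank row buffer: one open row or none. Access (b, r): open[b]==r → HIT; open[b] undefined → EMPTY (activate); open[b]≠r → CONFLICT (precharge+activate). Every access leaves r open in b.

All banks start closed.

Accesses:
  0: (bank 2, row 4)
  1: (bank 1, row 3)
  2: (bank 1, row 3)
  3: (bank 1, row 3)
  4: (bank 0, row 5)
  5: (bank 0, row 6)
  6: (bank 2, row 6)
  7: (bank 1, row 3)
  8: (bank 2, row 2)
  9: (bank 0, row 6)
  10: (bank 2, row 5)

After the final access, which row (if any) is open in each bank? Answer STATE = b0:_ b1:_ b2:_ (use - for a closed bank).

step 0: bank2 None->4 [EMPTY]
step 1: bank1 None->3 [EMPTY]
step 2: bank1 3->3 [HIT]
step 3: bank1 3->3 [HIT]
step 4: bank0 None->5 [EMPTY]
step 5: bank0 5->6 [CONFLICT]
step 6: bank2 4->6 [CONFLICT]
step 7: bank1 3->3 [HIT]
step 8: bank2 6->2 [CONFLICT]
step 9: bank0 6->6 [HIT]
step 10: bank2 2->5 [CONFLICT]

STATE = b0:6 b1:3 b2:5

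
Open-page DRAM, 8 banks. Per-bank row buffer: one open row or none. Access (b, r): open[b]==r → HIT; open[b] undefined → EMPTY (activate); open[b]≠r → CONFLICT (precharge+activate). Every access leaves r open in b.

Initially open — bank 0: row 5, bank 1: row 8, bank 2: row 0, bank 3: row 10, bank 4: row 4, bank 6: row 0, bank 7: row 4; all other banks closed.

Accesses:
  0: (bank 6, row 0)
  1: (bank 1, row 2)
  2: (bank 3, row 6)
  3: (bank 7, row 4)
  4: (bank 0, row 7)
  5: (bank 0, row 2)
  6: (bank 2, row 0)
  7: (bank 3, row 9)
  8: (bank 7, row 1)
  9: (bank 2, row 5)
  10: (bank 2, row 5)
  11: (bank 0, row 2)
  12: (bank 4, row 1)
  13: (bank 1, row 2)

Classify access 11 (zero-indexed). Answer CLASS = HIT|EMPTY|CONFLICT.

step 0: bank6 0->0 [HIT]
step 1: bank1 8->2 [CONFLICT]
step 2: bank3 10->6 [CONFLICT]
step 3: bank7 4->4 [HIT]
step 4: bank0 5->7 [CONFLICT]
step 5: bank0 7->2 [CONFLICT]
step 6: bank2 0->0 [HIT]
step 7: bank3 6->9 [CONFLICT]
step 8: bank7 4->1 [CONFLICT]
step 9: bank2 0->5 [CONFLICT]
step 10: bank2 5->5 [HIT]
step 11: bank0 2->2 [HIT]
step 12: bank4 4->1 [CONFLICT]
step 13: bank1 2->2 [HIT]

CLASS = HIT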